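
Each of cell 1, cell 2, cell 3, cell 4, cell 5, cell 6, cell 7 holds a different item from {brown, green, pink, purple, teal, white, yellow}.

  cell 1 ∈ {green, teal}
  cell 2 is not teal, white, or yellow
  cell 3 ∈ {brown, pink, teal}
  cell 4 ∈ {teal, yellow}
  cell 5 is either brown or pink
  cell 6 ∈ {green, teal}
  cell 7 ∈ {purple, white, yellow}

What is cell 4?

yellow

Among the 7 variables, white fits only cell 7 (and all 7 values in {brown, green, pink, purple, teal, white, yellow} must be used), so cell 7 = white.
Among the 6 still-open variables, purple fits only cell 2 (and all 6 values in {brown, green, pink, purple, teal, yellow} must be used), so cell 2 = purple.
Among the 5 still-open variables, yellow fits only cell 4 (and all 5 values in {brown, green, pink, teal, yellow} must be used), so cell 4 = yellow.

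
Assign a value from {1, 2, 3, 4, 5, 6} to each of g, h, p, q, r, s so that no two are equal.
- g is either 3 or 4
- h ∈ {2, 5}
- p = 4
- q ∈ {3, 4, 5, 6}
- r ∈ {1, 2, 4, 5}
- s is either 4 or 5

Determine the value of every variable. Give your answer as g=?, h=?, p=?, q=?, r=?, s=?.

g=3, h=2, p=4, q=6, r=1, s=5

p has just one choice, so p = 4. Strike 4 from g, q, r, s.
That leaves s = 5. Remove 5 from h, q, r.
That leaves g = 3. Eliminate 3 elsewhere: q.
h has just one choice, so h = 2. Eliminate 2 elsewhere: r.
q has just one choice, so q = 6.
r's domain is down to {1}, so r = 1.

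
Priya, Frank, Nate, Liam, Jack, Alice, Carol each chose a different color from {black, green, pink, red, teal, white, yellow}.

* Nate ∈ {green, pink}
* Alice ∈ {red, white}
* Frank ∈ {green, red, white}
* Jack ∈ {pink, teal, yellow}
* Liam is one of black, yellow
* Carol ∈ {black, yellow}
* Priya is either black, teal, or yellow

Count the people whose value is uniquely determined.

Liam and Carol share exactly the 2 values {black, yellow}; by pigeonhole those values go to them, so strike black, yellow from Priya, Jack.
That leaves Priya = teal. So Jack can't be teal.
Jack must be pink (only option left). Strike pink from Nate.
That leaves Nate = green. Strike green from Frank.
Determined: Priya=teal, Nate=green, Jack=pink. The other people each still have more than one consistent value. That makes 3.

3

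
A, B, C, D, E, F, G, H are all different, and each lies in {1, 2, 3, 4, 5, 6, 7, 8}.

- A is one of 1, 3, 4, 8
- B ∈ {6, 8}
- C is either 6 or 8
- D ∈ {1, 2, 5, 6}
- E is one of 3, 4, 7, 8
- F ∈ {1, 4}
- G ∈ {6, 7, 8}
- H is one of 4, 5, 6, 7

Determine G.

7

The 8 variables draw from only 8 values {1, 2, 3, 4, 5, 6, 7, 8}, so each is used; only D can be 2, hence D = 2.
The 7 still-open variables together cover exactly {1, 3, 4, 5, 6, 7, 8} — 7 values for 7 variables — and 5 appears only in H's list, so H = 5.
B and C share exactly the 2 values {6, 8}; by pigeonhole those values go to them, so strike 6, 8 from A, E, G.
So G = 7.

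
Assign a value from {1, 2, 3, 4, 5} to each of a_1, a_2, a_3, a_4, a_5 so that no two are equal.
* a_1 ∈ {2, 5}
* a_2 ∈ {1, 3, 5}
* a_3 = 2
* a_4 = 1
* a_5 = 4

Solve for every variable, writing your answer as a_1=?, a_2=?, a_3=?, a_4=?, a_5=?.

a_1=5, a_2=3, a_3=2, a_4=1, a_5=4

a_3's domain is down to {2}, so a_3 = 2. So a_1 can't be 2.
That leaves a_4 = 1. So a_2 can't be 1.
a_5 must be 4 (only option left).
a_1 has just one choice, so a_1 = 5. So a_2 can't be 5.
a_2 has just one choice, so a_2 = 3.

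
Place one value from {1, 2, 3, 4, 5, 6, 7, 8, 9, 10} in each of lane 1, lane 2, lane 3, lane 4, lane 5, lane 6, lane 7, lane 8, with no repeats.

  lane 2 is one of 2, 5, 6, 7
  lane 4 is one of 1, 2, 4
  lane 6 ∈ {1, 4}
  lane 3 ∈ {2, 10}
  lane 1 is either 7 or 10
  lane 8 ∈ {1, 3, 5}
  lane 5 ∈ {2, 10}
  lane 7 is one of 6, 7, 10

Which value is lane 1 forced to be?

The 8 variables together cover exactly {1, 2, 3, 4, 5, 6, 7, 10} — 8 values for 8 variables — and 3 appears only in lane 8's list, so lane 8 = 3.
Among the 7 still-open variables, 5 fits only lane 2 (and all 7 values in {1, 2, 4, 5, 6, 7, 10} must be used), so lane 2 = 5.
The 6 still-open variables together cover exactly {1, 2, 4, 6, 7, 10} — 6 values for 6 variables — and 6 appears only in lane 7's list, so lane 7 = 6.
The 5 still-open variables together cover exactly {1, 2, 4, 7, 10} — 5 values for 5 variables — and 7 appears only in lane 1's list, so lane 1 = 7.

7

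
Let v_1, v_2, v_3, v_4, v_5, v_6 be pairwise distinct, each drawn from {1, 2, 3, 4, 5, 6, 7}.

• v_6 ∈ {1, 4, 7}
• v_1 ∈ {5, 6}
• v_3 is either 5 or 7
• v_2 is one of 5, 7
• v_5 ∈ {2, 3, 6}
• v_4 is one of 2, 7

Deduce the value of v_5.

3

v_2 and v_3 share exactly the 2 values {5, 7}; by pigeonhole those values go to them, so strike 5, 7 from v_1, v_4, v_6.
v_1 must be 6 (only option left). So v_5 can't be 6.
v_4's domain is down to {2}, so v_4 = 2. Eliminate 2 elsewhere: v_5.
So v_5 = 3.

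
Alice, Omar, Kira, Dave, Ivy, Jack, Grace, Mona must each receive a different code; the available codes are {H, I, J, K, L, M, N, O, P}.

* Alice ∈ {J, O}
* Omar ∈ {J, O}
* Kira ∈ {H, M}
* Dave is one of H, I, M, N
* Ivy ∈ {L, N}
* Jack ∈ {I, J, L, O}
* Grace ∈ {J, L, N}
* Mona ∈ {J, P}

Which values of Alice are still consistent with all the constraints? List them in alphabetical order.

J, O

Among the 8 variables, P fits only Mona (and all 8 values in {H, I, J, L, M, N, O, P} must be used), so Mona = P.
Alice and Omar between them cover only {J, O} — a naked pair. Remove those values from Jack, Grace.
Ivy and Grace between them cover only {L, N} — a naked pair. Remove those values from Dave, Jack.
Jack's domain is down to {I}, so Jack = I. Eliminate I elsewhere: Dave.
No further eliminations apply; Alice can still be any of J, O.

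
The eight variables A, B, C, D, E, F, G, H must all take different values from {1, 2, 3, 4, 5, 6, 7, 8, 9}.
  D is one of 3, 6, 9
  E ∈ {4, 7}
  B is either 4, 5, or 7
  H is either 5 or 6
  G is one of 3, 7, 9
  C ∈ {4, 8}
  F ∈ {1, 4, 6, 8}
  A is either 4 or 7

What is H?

The 8 variables draw from only 8 values {1, 3, 4, 5, 6, 7, 8, 9}, so each is used; only F can be 1, hence F = 1.
The 7 still-open variables draw from only 7 values {3, 4, 5, 6, 7, 8, 9}, so each is used; only C can be 8, hence C = 8.
A and E share exactly the 2 values {4, 7}; by pigeonhole those values go to them, so strike 4, 7 from B, G.
That leaves B = 5. Strike 5 from H.
So H = 6.

6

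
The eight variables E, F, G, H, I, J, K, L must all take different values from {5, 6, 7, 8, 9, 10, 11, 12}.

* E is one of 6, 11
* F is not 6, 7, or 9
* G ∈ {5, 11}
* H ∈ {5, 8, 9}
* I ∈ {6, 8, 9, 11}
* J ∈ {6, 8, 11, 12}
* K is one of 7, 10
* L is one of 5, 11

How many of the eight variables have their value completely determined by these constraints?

4

The 8 variables draw from only 8 values {5, 6, 7, 8, 9, 10, 11, 12}, so each is used; only K can be 7, hence K = 7.
The 7 still-open variables draw from only 7 values {5, 6, 8, 9, 10, 11, 12}, so each is used; only F can be 10, hence F = 10.
The 6 still-open variables together cover exactly {5, 6, 8, 9, 11, 12} — 6 values for 6 variables — and 12 appears only in J's list, so J = 12.
G and L share exactly the 2 values {5, 11}; by pigeonhole those values go to them, so strike 5, 11 from E, H, I.
That leaves E = 6. So I can't be 6.
Determined: E=6, F=10, J=12, K=7. The other variables each still have more than one consistent value. That makes 4.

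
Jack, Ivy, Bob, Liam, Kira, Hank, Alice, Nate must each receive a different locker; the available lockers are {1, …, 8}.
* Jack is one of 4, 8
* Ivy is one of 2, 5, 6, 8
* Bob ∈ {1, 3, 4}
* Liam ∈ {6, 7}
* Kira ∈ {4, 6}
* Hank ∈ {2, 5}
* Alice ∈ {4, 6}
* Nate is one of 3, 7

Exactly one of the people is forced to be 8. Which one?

The 8 variables draw from only 8 values {1, 2, 3, 4, 5, 6, 7, 8}, so each is used; only Bob can be 1, hence Bob = 1.
The 7 still-open variables together cover exactly {2, 3, 4, 5, 6, 7, 8} — 7 values for 7 variables — and 3 appears only in Nate's list, so Nate = 3.
The 6 still-open variables together cover exactly {2, 4, 5, 6, 7, 8} — 6 values for 6 variables — and 7 appears only in Liam's list, so Liam = 7.
Kira and Alice share exactly the 2 values {4, 6}; by pigeonhole those values go to them, so strike 4, 6 from Jack, Ivy.
So 8 goes to Jack.

Jack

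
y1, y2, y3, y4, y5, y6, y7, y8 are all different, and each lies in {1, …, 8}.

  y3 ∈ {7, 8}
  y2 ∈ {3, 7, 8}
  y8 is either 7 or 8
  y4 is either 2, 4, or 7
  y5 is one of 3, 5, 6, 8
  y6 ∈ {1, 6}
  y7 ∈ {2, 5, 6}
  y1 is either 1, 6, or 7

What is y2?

3

The 8 variables together cover exactly {1, 2, 3, 4, 5, 6, 7, 8} — 8 values for 8 variables — and 4 appears only in y4's list, so y4 = 4.
The 7 still-open variables together cover exactly {1, 2, 3, 5, 6, 7, 8} — 7 values for 7 variables — and 2 appears only in y7's list, so y7 = 2.
The 6 still-open variables together cover exactly {1, 3, 5, 6, 7, 8} — 6 values for 6 variables — and 5 appears only in y5's list, so y5 = 5.
Among the 5 still-open variables, 3 fits only y2 (and all 5 values in {1, 3, 6, 7, 8} must be used), so y2 = 3.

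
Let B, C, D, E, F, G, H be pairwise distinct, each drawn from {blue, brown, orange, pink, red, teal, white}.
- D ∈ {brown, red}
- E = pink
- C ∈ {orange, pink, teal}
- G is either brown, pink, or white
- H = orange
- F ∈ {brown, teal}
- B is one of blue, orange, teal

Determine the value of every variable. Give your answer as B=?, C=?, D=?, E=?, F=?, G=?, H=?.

E has just one choice, so E = pink. So C, G can't be pink.
H's domain is down to {orange}, so H = orange. So B, C can't be orange.
C has just one choice, so C = teal. Strike teal from B, F.
F must be brown (only option left). Strike brown from D, G.
G's domain is down to {white}, so G = white.
B's domain is down to {blue}, so B = blue.
D has just one choice, so D = red.

B=blue, C=teal, D=red, E=pink, F=brown, G=white, H=orange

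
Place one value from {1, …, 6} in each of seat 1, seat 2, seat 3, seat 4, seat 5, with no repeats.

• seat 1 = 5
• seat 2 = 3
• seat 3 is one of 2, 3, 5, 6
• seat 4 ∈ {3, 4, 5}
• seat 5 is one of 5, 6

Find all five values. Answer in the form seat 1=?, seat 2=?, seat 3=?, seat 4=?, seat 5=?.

seat 1=5, seat 2=3, seat 3=2, seat 4=4, seat 5=6

seat 1 must be 5 (only option left). Strike 5 from seat 3, seat 4, seat 5.
seat 2 has just one choice, so seat 2 = 3. So seat 3, seat 4 can't be 3.
That leaves seat 4 = 4.
seat 5 must be 6 (only option left). Eliminate 6 elsewhere: seat 3.
seat 3 must be 2 (only option left).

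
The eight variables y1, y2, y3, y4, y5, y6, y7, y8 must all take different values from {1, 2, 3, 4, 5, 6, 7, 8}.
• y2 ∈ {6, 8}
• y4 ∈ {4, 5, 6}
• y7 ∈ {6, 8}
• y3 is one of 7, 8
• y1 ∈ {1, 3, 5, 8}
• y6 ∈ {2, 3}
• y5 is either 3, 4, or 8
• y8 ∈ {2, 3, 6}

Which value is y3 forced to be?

7

The 8 variables draw from only 8 values {1, 2, 3, 4, 5, 6, 7, 8}, so each is used; only y1 can be 1, hence y1 = 1.
The 7 still-open variables together cover exactly {2, 3, 4, 5, 6, 7, 8} — 7 values for 7 variables — and 5 appears only in y4's list, so y4 = 5.
Among the 6 still-open variables, 4 fits only y5 (and all 6 values in {2, 3, 4, 6, 7, 8} must be used), so y5 = 4.
The 5 still-open variables together cover exactly {2, 3, 6, 7, 8} — 5 values for 5 variables — and 7 appears only in y3's list, so y3 = 7.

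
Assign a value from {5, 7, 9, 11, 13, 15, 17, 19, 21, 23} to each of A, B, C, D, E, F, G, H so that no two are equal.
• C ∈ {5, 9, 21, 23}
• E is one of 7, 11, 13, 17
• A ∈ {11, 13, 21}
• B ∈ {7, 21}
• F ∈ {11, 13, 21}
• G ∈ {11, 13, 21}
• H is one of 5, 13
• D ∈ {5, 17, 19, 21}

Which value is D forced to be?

A, F, G share exactly the 3 values {11, 13, 21}; by pigeonhole those values go to them, so strike 11, 13, 21 from B, C, D, E, H.
B's domain is down to {7}, so B = 7. Eliminate 7 elsewhere: E.
E must be 17 (only option left). So D can't be 17.
That leaves H = 5. So C, D can't be 5.
So D = 19.

19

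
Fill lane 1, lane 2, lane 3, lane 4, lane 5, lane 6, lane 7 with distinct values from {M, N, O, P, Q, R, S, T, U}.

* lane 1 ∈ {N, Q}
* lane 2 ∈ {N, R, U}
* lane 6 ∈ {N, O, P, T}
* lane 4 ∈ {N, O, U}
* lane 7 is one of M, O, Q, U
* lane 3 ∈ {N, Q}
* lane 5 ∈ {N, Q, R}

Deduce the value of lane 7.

M

The 2 variables lane 1 and lane 3 are confined to {N, Q}, which locks those values in; drop them from lane 2, lane 4, lane 5, lane 6, lane 7.
lane 5 has just one choice, so lane 5 = R. Eliminate R elsewhere: lane 2.
That leaves lane 2 = U. So lane 4, lane 7 can't be U.
That leaves lane 4 = O. So lane 6, lane 7 can't be O.
So lane 7 = M.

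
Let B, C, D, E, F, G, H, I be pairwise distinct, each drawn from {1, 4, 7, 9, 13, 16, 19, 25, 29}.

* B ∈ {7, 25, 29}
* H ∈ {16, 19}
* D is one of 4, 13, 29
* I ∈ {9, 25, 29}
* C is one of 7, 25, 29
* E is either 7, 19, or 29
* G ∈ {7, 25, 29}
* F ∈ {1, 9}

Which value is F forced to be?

B, C, G between them cover only {7, 25, 29} — a naked triple. Remove those values from D, E, I.
E's domain is down to {19}, so E = 19. Strike 19 from H.
H's domain is down to {16}, so H = 16.
That leaves I = 9. Eliminate 9 elsewhere: F.
So F = 1.

1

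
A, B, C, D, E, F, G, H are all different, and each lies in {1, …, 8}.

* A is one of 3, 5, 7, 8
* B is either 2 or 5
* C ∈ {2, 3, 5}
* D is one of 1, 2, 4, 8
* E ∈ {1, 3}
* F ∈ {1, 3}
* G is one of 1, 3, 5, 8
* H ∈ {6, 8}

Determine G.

8

Among the 8 variables, 4 fits only D (and all 8 values in {1, 2, 3, 4, 5, 6, 7, 8} must be used), so D = 4.
Among the 7 still-open variables, 6 fits only H (and all 7 values in {1, 2, 3, 5, 6, 7, 8} must be used), so H = 6.
Among the 6 still-open variables, 7 fits only A (and all 6 values in {1, 2, 3, 5, 7, 8} must be used), so A = 7.
Among the 5 still-open variables, 8 fits only G (and all 5 values in {1, 2, 3, 5, 8} must be used), so G = 8.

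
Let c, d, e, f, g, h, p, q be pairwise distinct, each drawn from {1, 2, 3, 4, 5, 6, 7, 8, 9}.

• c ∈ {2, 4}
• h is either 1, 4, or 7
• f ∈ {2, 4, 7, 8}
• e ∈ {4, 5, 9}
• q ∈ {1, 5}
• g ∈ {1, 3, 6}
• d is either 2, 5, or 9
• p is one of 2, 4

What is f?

The 2 variables c and p are confined to {2, 4}, which locks those values in; drop them from d, e, f, h.
d and e between them cover only {5, 9} — a naked pair. Remove those values from q.
q has just one choice, so q = 1. So g, h can't be 1.
h must be 7 (only option left). Remove 7 from f.
So f = 8.

8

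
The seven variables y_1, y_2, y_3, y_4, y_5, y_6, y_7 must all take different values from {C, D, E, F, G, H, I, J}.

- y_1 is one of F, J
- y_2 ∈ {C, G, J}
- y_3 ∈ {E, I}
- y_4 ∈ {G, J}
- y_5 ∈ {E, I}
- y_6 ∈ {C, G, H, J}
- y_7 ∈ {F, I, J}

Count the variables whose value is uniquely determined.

The 7 variables together cover exactly {C, E, F, G, H, I, J} — 7 values for 7 variables — and H appears only in y_6's list, so y_6 = H.
The 6 still-open variables together cover exactly {C, E, F, G, I, J} — 6 values for 6 variables — and C appears only in y_2's list, so y_2 = C.
Among the 5 still-open variables, G fits only y_4 (and all 5 values in {E, F, G, I, J} must be used), so y_4 = G.
y_3 and y_5 share exactly the 2 values {E, I}; by pigeonhole those values go to them, so strike E, I from y_7.
Determined: y_2=C, y_4=G, y_6=H. The other variables each still have more than one consistent value. That makes 3.

3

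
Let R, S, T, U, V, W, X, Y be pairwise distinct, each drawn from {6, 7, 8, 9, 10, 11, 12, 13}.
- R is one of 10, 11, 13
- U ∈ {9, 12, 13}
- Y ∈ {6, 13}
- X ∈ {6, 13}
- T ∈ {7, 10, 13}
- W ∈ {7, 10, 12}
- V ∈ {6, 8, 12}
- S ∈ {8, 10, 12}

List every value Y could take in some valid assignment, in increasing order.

The 8 variables together cover exactly {6, 7, 8, 9, 10, 11, 12, 13} — 8 values for 8 variables — and 9 appears only in U's list, so U = 9.
Among the 7 still-open variables, 11 fits only R (and all 7 values in {6, 7, 8, 10, 11, 12, 13} must be used), so R = 11.
X and Y between them cover only {6, 13} — a naked pair. Remove those values from T, V.
No further eliminations apply; Y can still be any of 6, 13.

6, 13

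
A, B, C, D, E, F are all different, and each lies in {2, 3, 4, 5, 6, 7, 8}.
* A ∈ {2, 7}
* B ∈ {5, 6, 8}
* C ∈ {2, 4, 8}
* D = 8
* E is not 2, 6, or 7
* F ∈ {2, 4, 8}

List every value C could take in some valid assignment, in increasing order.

2, 4

D's domain is down to {8}, so D = 8. So B, C, E, F can't be 8.
C and F between them cover only {2, 4} — a naked pair. Remove those values from A, E.
That leaves A = 7.
No further eliminations apply; C can still be any of 2, 4.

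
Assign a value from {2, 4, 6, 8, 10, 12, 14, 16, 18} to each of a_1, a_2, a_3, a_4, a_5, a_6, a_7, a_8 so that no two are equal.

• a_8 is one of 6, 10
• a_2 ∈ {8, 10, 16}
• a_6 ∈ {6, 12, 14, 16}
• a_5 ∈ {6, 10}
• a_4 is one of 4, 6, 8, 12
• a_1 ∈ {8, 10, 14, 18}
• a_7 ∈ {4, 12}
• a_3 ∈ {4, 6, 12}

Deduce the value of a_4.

8

Among the 8 variables, 18 fits only a_1 (and all 8 values in {4, 6, 8, 10, 12, 14, 16, 18} must be used), so a_1 = 18.
The 7 still-open variables together cover exactly {4, 6, 8, 10, 12, 14, 16} — 7 values for 7 variables — and 14 appears only in a_6's list, so a_6 = 14.
The 6 still-open variables draw from only 6 values {4, 6, 8, 10, 12, 16}, so each is used; only a_2 can be 16, hence a_2 = 16.
The 5 still-open variables together cover exactly {4, 6, 8, 10, 12} — 5 values for 5 variables — and 8 appears only in a_4's list, so a_4 = 8.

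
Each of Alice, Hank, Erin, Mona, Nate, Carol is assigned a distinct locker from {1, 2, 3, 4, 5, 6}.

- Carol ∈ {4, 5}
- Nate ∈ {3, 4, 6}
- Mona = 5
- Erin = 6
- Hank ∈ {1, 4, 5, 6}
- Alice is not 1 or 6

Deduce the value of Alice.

2

Erin must be 6 (only option left). Remove 6 from Hank, Nate.
Mona has just one choice, so Mona = 5. Strike 5 from Alice, Hank, Carol.
That leaves Carol = 4. Strike 4 from Alice, Hank, Nate.
That leaves Hank = 1.
Nate's domain is down to {3}, so Nate = 3. Eliminate 3 elsewhere: Alice.
So Alice = 2.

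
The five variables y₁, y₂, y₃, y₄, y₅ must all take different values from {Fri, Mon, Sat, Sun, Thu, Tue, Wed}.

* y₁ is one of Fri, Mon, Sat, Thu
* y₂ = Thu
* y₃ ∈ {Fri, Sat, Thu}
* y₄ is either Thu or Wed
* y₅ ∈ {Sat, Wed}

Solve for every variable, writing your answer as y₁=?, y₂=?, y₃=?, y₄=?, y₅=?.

y₂'s domain is down to {Thu}, so y₂ = Thu. Strike Thu from y₁, y₃, y₄.
y₄'s domain is down to {Wed}, so y₄ = Wed. Eliminate Wed elsewhere: y₅.
y₅'s domain is down to {Sat}, so y₅ = Sat. Eliminate Sat elsewhere: y₁, y₃.
That leaves y₃ = Fri. So y₁ can't be Fri.
y₁'s domain is down to {Mon}, so y₁ = Mon.

y₁=Mon, y₂=Thu, y₃=Fri, y₄=Wed, y₅=Sat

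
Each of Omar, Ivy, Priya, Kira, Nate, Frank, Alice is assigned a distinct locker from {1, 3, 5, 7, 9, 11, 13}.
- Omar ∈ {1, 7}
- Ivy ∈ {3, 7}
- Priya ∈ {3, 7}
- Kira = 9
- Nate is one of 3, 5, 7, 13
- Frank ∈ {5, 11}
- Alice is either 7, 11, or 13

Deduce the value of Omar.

Kira has just one choice, so Kira = 9.
The 6 still-open variables draw from only 6 values {1, 3, 5, 7, 11, 13}, so each is used; only Omar can be 1, hence Omar = 1.

1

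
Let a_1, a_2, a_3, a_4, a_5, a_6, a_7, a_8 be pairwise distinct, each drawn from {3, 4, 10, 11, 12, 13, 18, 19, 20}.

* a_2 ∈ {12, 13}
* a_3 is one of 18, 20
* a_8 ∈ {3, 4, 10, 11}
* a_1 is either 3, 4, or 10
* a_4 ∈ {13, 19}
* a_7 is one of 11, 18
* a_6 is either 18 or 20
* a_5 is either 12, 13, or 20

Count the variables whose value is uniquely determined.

2

a_3 and a_6 share exactly the 2 values {18, 20}; by pigeonhole those values go to them, so strike 18, 20 from a_5, a_7.
a_7 has just one choice, so a_7 = 11. Eliminate 11 elsewhere: a_8.
a_2 and a_5 share exactly the 2 values {12, 13}; by pigeonhole those values go to them, so strike 12, 13 from a_4.
That leaves a_4 = 19.
Determined: a_4=19, a_7=11. The other variables each still have more than one consistent value. That makes 2.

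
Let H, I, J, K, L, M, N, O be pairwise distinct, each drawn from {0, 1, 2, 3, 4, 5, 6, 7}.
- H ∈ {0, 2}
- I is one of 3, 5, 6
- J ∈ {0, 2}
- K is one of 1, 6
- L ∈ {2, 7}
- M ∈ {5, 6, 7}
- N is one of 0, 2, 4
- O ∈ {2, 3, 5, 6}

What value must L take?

7

The 8 variables draw from only 8 values {0, 1, 2, 3, 4, 5, 6, 7}, so each is used; only K can be 1, hence K = 1.
The 7 still-open variables draw from only 7 values {0, 2, 3, 4, 5, 6, 7}, so each is used; only N can be 4, hence N = 4.
H and J share exactly the 2 values {0, 2}; by pigeonhole those values go to them, so strike 0, 2 from L, O.
So L = 7.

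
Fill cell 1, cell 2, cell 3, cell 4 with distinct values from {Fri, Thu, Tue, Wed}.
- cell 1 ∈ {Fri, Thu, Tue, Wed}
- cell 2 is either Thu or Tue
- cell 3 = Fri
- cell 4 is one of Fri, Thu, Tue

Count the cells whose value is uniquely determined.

2

cell 3 has just one choice, so cell 3 = Fri. Eliminate Fri elsewhere: cell 1, cell 4.
The 3 still-open variables draw from only 3 values {Thu, Tue, Wed}, so each is used; only cell 1 can be Wed, hence cell 1 = Wed.
Determined: cell 1=Wed, cell 3=Fri. The other cells each still have more than one consistent value. That makes 2.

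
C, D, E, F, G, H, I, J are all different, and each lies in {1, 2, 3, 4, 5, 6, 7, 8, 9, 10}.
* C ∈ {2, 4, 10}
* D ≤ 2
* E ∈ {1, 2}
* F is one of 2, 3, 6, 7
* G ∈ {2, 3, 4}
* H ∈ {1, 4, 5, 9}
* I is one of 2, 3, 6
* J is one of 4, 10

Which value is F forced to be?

D and E between them cover only {1, 2} — a naked pair. Remove those values from C, F, G, H, I.
The 2 variables C and J are confined to {4, 10}, which locks those values in; drop them from G, H.
G's domain is down to {3}, so G = 3. So F, I can't be 3.
I must be 6 (only option left). Remove 6 from F.
So F = 7.

7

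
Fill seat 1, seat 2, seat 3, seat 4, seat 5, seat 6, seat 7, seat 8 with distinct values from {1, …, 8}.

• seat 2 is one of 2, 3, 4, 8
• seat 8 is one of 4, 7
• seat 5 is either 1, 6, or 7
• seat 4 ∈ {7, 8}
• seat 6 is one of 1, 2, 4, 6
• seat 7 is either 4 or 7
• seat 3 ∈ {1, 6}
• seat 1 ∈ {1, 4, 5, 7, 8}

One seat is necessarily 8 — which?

seat 4

Among the 8 variables, 3 fits only seat 2 (and all 8 values in {1, 2, 3, 4, 5, 6, 7, 8} must be used), so seat 2 = 3.
The 7 still-open variables together cover exactly {1, 2, 4, 5, 6, 7, 8} — 7 values for 7 variables — and 2 appears only in seat 6's list, so seat 6 = 2.
Among the 6 still-open variables, 5 fits only seat 1 (and all 6 values in {1, 4, 5, 6, 7, 8} must be used), so seat 1 = 5.
The 5 still-open variables together cover exactly {1, 4, 6, 7, 8} — 5 values for 5 variables — and 8 appears only in seat 4's list, so seat 4 = 8.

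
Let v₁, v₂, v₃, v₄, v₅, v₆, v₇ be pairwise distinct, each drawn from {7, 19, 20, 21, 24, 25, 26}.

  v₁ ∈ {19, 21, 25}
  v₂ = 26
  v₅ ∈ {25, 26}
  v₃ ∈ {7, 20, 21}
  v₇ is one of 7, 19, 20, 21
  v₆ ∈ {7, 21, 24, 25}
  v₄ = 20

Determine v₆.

24

v₂'s domain is down to {26}, so v₂ = 26. Eliminate 26 elsewhere: v₅.
v₄ must be 20 (only option left). So v₃, v₇ can't be 20.
v₅ has just one choice, so v₅ = 25. Remove 25 from v₁, v₆.
The 4 still-open variables draw from only 4 values {7, 19, 21, 24}, so each is used; only v₆ can be 24, hence v₆ = 24.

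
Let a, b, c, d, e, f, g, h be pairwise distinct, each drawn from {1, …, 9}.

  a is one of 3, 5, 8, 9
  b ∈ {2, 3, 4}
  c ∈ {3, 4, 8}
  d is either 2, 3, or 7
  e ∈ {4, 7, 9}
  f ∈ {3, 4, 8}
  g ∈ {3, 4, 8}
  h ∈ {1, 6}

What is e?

The 3 variables c, f, g are confined to {3, 4, 8}, which locks those values in; drop them from a, b, d, e.
b must be 2 (only option left). Strike 2 from d.
That leaves d = 7. Eliminate 7 elsewhere: e.
So e = 9.

9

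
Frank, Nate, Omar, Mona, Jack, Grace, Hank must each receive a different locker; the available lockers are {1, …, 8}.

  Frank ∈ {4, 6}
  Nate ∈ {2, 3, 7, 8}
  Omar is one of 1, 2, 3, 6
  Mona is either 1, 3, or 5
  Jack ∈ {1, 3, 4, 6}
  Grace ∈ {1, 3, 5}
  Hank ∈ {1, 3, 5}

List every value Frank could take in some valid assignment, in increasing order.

Mona, Grace, Hank between them cover only {1, 3, 5} — a naked triple. Remove those values from Nate, Omar, Jack.
Frank and Jack share exactly the 2 values {4, 6}; by pigeonhole those values go to them, so strike 4, 6 from Omar.
That leaves Omar = 2. Remove 2 from Nate.
No further eliminations apply; Frank can still be any of 4, 6.

4, 6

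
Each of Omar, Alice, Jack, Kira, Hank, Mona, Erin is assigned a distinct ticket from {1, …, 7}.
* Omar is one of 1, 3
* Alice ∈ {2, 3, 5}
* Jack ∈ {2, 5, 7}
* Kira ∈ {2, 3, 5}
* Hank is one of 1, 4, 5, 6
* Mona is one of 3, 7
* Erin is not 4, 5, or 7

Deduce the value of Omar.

1

Among the 7 variables, 4 fits only Hank (and all 7 values in {1, 2, 3, 4, 5, 6, 7} must be used), so Hank = 4.
The 6 still-open variables together cover exactly {1, 2, 3, 5, 6, 7} — 6 values for 6 variables — and 6 appears only in Erin's list, so Erin = 6.
The 5 still-open variables draw from only 5 values {1, 2, 3, 5, 7}, so each is used; only Omar can be 1, hence Omar = 1.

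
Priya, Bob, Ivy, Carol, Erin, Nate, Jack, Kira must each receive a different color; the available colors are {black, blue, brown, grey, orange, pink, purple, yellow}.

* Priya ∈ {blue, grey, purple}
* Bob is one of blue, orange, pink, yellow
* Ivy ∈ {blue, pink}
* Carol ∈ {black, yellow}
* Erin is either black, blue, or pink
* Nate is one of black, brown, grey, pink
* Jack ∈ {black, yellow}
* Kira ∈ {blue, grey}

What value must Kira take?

grey

The 8 variables together cover exactly {black, blue, brown, grey, orange, pink, purple, yellow} — 8 values for 8 variables — and brown appears only in Nate's list, so Nate = brown.
Among the 7 still-open variables, orange fits only Bob (and all 7 values in {black, blue, grey, orange, pink, purple, yellow} must be used), so Bob = orange.
The 6 still-open variables draw from only 6 values {black, blue, grey, pink, purple, yellow}, so each is used; only Priya can be purple, hence Priya = purple.
The 5 still-open variables draw from only 5 values {black, blue, grey, pink, yellow}, so each is used; only Kira can be grey, hence Kira = grey.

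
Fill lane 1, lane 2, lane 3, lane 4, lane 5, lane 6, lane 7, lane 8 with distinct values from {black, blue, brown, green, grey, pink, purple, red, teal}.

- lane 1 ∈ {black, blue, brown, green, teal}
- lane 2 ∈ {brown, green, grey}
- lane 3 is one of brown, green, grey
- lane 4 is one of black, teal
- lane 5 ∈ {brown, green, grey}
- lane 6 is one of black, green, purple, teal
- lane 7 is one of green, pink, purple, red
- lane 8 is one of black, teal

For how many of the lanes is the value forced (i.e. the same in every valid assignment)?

lane 4 and lane 8 between them cover only {black, teal} — a naked pair. Remove those values from lane 1, lane 6.
lane 2, lane 3, lane 5 between them cover only {brown, green, grey} — a naked triple. Remove those values from lane 1, lane 6, lane 7.
lane 1's domain is down to {blue}, so lane 1 = blue.
lane 6 has just one choice, so lane 6 = purple. Strike purple from lane 7.
Determined: lane 1=blue, lane 6=purple. The other lanes each still have more than one consistent value. That makes 2.

2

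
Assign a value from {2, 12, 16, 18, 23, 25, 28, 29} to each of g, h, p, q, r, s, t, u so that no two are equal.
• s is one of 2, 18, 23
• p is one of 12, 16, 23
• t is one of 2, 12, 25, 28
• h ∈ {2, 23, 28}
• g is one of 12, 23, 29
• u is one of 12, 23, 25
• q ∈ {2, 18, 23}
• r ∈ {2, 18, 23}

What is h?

28

Among the 8 variables, 16 fits only p (and all 8 values in {2, 12, 16, 18, 23, 25, 28, 29} must be used), so p = 16.
Among the 7 still-open variables, 29 fits only g (and all 7 values in {2, 12, 18, 23, 25, 28, 29} must be used), so g = 29.
q, r, s between them cover only {2, 18, 23} — a naked triple. Remove those values from h, t, u.
So h = 28.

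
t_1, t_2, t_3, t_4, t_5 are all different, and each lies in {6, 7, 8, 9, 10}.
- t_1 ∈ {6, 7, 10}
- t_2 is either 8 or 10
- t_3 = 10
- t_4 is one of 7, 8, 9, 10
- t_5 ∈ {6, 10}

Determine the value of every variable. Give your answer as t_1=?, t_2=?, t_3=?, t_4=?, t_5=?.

t_3 must be 10 (only option left). Remove 10 from t_1, t_2, t_4, t_5.
That leaves t_5 = 6. Strike 6 from t_1.
That leaves t_1 = 7. Strike 7 from t_4.
t_2's domain is down to {8}, so t_2 = 8. So t_4 can't be 8.
t_4 must be 9 (only option left).

t_1=7, t_2=8, t_3=10, t_4=9, t_5=6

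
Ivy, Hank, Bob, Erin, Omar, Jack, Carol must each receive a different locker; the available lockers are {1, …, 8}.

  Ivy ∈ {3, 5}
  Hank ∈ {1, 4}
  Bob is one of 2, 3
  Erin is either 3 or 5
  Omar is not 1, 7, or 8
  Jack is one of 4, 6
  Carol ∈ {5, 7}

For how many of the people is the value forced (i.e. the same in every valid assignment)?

The 7 variables draw from only 7 values {1, 2, 3, 4, 5, 6, 7}, so each is used; only Hank can be 1, hence Hank = 1.
The 6 still-open variables together cover exactly {2, 3, 4, 5, 6, 7} — 6 values for 6 variables — and 7 appears only in Carol's list, so Carol = 7.
Ivy and Erin share exactly the 2 values {3, 5}; by pigeonhole those values go to them, so strike 3, 5 from Bob, Omar.
Bob's domain is down to {2}, so Bob = 2. Strike 2 from Omar.
Determined: Hank=1, Bob=2, Carol=7. The other people each still have more than one consistent value. That makes 3.

3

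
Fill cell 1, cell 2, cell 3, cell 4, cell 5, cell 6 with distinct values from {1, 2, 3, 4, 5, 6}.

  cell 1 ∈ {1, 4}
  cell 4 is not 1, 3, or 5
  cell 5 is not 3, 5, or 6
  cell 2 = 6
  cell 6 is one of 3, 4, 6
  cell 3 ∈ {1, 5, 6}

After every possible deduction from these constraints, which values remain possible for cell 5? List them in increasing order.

cell 2 has just one choice, so cell 2 = 6. Eliminate 6 elsewhere: cell 3, cell 4, cell 6.
The 5 still-open variables draw from only 5 values {1, 2, 3, 4, 5}, so each is used; only cell 6 can be 3, hence cell 6 = 3.
The 4 still-open variables draw from only 4 values {1, 2, 4, 5}, so each is used; only cell 3 can be 5, hence cell 3 = 5.
No further eliminations apply; cell 5 can still be any of 1, 2, 4.

1, 2, 4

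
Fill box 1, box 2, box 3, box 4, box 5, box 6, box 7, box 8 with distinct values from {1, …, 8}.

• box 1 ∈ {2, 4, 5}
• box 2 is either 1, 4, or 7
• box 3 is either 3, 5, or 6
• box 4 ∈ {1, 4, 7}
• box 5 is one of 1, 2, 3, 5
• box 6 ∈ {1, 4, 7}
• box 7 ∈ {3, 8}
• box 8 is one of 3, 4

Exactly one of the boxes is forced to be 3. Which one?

The 8 variables draw from only 8 values {1, 2, 3, 4, 5, 6, 7, 8}, so each is used; only box 3 can be 6, hence box 3 = 6.
Among the 7 still-open variables, 8 fits only box 7 (and all 7 values in {1, 2, 3, 4, 5, 7, 8} must be used), so box 7 = 8.
box 2, box 4, box 6 between them cover only {1, 4, 7} — a naked triple. Remove those values from box 1, box 5, box 8.
So 3 goes to box 8.

box 8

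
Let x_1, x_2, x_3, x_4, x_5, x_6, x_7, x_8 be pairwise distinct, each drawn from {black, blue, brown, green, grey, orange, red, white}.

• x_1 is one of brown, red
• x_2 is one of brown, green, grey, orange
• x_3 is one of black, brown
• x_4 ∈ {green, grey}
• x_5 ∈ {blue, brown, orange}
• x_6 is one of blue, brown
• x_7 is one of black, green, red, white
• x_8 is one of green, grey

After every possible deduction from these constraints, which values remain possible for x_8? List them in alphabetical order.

green, grey

The 8 variables together cover exactly {black, blue, brown, green, grey, orange, red, white} — 8 values for 8 variables — and white appears only in x_7's list, so x_7 = white.
The 7 still-open variables draw from only 7 values {black, blue, brown, green, grey, orange, red}, so each is used; only x_3 can be black, hence x_3 = black.
The 6 still-open variables together cover exactly {blue, brown, green, grey, orange, red} — 6 values for 6 variables — and red appears only in x_1's list, so x_1 = red.
The 2 variables x_4 and x_8 are confined to {green, grey}, which locks those values in; drop them from x_2.
No further eliminations apply; x_8 can still be any of green, grey.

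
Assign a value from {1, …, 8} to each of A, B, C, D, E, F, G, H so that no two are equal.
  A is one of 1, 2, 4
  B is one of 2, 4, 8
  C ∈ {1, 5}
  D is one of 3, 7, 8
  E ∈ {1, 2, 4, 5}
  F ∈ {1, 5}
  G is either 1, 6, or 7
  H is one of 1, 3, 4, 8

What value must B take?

The 8 variables together cover exactly {1, 2, 3, 4, 5, 6, 7, 8} — 8 values for 8 variables — and 6 appears only in G's list, so G = 6.
The 7 still-open variables draw from only 7 values {1, 2, 3, 4, 5, 7, 8}, so each is used; only D can be 7, hence D = 7.
The 6 still-open variables together cover exactly {1, 2, 3, 4, 5, 8} — 6 values for 6 variables — and 3 appears only in H's list, so H = 3.
The 5 still-open variables draw from only 5 values {1, 2, 4, 5, 8}, so each is used; only B can be 8, hence B = 8.

8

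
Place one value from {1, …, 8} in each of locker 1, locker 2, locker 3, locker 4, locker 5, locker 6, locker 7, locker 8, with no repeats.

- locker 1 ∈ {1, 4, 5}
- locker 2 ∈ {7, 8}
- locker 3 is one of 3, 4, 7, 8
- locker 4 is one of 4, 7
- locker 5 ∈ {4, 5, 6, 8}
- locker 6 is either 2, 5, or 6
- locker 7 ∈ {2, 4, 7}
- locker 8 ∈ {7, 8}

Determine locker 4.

The 8 variables draw from only 8 values {1, 2, 3, 4, 5, 6, 7, 8}, so each is used; only locker 1 can be 1, hence locker 1 = 1.
The 7 still-open variables draw from only 7 values {2, 3, 4, 5, 6, 7, 8}, so each is used; only locker 3 can be 3, hence locker 3 = 3.
The 2 variables locker 2 and locker 8 are confined to {7, 8}, which locks those values in; drop them from locker 4, locker 5, locker 7.
So locker 4 = 4.

4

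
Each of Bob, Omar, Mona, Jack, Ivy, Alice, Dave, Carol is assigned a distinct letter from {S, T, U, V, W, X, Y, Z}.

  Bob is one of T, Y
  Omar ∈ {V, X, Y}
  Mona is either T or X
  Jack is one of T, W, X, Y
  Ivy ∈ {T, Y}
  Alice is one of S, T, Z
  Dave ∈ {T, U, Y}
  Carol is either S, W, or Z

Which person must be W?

Jack

The 8 variables draw from only 8 values {S, T, U, V, W, X, Y, Z}, so each is used; only Dave can be U, hence Dave = U.
Among the 7 still-open variables, V fits only Omar (and all 7 values in {S, T, V, W, X, Y, Z} must be used), so Omar = V.
The 2 variables Bob and Ivy are confined to {T, Y}, which locks those values in; drop them from Mona, Jack, Alice.
Mona has just one choice, so Mona = X. So Jack can't be X.
So W goes to Jack.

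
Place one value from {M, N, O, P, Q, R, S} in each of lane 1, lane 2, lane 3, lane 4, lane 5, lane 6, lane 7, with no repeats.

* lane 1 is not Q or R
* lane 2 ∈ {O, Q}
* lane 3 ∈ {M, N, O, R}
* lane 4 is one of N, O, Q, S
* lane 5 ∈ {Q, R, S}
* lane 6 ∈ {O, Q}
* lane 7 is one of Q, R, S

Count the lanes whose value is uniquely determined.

3

The 7 variables draw from only 7 values {M, N, O, P, Q, R, S}, so each is used; only lane 1 can be P, hence lane 1 = P.
Among the 6 still-open variables, M fits only lane 3 (and all 6 values in {M, N, O, Q, R, S} must be used), so lane 3 = M.
Among the 5 still-open variables, N fits only lane 4 (and all 5 values in {N, O, Q, R, S} must be used), so lane 4 = N.
The 2 variables lane 2 and lane 6 are confined to {O, Q}, which locks those values in; drop them from lane 5, lane 7.
Determined: lane 1=P, lane 3=M, lane 4=N. The other lanes each still have more than one consistent value. That makes 3.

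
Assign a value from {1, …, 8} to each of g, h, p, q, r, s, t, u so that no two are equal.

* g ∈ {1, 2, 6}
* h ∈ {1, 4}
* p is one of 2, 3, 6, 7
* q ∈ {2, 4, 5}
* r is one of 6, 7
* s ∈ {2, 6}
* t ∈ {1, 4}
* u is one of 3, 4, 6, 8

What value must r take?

7

The 8 variables draw from only 8 values {1, 2, 3, 4, 5, 6, 7, 8}, so each is used; only q can be 5, hence q = 5.
Among the 7 still-open variables, 8 fits only u (and all 7 values in {1, 2, 3, 4, 6, 7, 8} must be used), so u = 8.
The 6 still-open variables together cover exactly {1, 2, 3, 4, 6, 7} — 6 values for 6 variables — and 3 appears only in p's list, so p = 3.
The 5 still-open variables together cover exactly {1, 2, 4, 6, 7} — 5 values for 5 variables — and 7 appears only in r's list, so r = 7.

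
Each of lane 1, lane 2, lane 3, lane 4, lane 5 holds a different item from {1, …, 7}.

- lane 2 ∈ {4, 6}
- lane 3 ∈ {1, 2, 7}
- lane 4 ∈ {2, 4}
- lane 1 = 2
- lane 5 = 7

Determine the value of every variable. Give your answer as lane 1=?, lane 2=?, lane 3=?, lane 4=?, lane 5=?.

lane 1 must be 2 (only option left). So lane 3, lane 4 can't be 2.
lane 4's domain is down to {4}, so lane 4 = 4. So lane 2 can't be 4.
lane 5's domain is down to {7}, so lane 5 = 7. Strike 7 from lane 3.
lane 2 must be 6 (only option left).
lane 3 must be 1 (only option left).

lane 1=2, lane 2=6, lane 3=1, lane 4=4, lane 5=7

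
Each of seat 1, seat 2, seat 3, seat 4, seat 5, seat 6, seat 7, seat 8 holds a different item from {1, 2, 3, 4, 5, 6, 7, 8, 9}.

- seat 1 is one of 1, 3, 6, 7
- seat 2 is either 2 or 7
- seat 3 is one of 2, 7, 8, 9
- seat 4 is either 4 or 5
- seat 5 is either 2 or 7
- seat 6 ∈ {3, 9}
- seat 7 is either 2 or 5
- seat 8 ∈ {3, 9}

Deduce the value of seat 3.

seat 2 and seat 5 share exactly the 2 values {2, 7}; by pigeonhole those values go to them, so strike 2, 7 from seat 1, seat 3, seat 7.
seat 7's domain is down to {5}, so seat 7 = 5. Strike 5 from seat 4.
seat 4 has just one choice, so seat 4 = 4.
seat 6 and seat 8 share exactly the 2 values {3, 9}; by pigeonhole those values go to them, so strike 3, 9 from seat 1, seat 3.
So seat 3 = 8.

8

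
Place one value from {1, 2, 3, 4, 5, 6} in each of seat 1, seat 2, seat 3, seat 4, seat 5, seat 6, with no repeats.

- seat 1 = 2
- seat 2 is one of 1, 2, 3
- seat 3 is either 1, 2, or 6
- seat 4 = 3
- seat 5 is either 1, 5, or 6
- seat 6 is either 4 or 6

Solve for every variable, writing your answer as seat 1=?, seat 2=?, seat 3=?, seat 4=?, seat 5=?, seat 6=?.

seat 1=2, seat 2=1, seat 3=6, seat 4=3, seat 5=5, seat 6=4

seat 1 must be 2 (only option left). Strike 2 from seat 2, seat 3.
That leaves seat 4 = 3. So seat 2 can't be 3.
seat 2 has just one choice, so seat 2 = 1. Eliminate 1 elsewhere: seat 3, seat 5.
seat 3 must be 6 (only option left). So seat 5, seat 6 can't be 6.
seat 5 must be 5 (only option left).
That leaves seat 6 = 4.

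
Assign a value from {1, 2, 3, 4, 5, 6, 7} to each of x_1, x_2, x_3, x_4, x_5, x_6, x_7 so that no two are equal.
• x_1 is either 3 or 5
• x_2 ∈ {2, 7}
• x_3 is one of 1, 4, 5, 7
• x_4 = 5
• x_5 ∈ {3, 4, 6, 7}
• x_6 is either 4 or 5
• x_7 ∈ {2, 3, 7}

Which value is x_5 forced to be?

6

x_4's domain is down to {5}, so x_4 = 5. So x_1, x_3, x_6 can't be 5.
x_6's domain is down to {4}, so x_6 = 4. So x_3, x_5 can't be 4.
That leaves x_1 = 3. Eliminate 3 elsewhere: x_5, x_7.
The 4 still-open variables together cover exactly {1, 2, 6, 7} — 4 values for 4 variables — and 1 appears only in x_3's list, so x_3 = 1.
The 3 still-open variables together cover exactly {2, 6, 7} — 3 values for 3 variables — and 6 appears only in x_5's list, so x_5 = 6.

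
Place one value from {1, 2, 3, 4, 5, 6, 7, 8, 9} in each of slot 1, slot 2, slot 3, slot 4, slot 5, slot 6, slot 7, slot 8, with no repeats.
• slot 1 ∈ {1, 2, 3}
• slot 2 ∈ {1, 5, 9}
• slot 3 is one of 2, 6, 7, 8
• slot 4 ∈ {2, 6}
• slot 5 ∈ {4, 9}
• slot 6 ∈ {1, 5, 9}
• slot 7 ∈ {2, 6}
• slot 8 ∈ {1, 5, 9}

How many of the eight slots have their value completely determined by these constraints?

2

slot 4 and slot 7 between them cover only {2, 6} — a naked pair. Remove those values from slot 1, slot 3.
slot 2, slot 6, slot 8 share exactly the 3 values {1, 5, 9}; by pigeonhole those values go to them, so strike 1, 5, 9 from slot 1, slot 5.
slot 1 has just one choice, so slot 1 = 3.
slot 5 must be 4 (only option left).
Determined: slot 1=3, slot 5=4. The other slots each still have more than one consistent value. That makes 2.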